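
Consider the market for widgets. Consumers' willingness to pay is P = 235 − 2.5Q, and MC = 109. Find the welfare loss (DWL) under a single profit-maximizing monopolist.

DWL = 793.8

Perfect competition: P = MC = 109, so 235 − 2.5Q = 109 and Q = 50.4.
A monopolist chooses Q where MR = MC. MR = 235 − 5Q; setting this equal to 109 gives Q = 25.2 and P = 172.
DWL is the triangle between Q = 25.2 and Q = 50.4: ½·(50.4 − 25.2)·(172 − 109) = 793.8.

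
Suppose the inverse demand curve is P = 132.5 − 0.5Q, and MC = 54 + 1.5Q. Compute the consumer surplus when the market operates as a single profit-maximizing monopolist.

The monopolist equates marginal revenue to marginal cost: 132.5 − Q = 54 + 1.5Q, so Q = 31.4. From demand, P = 116.8.
CS = ½·(132.5 − 116.8)·31.4 = 246.49.

CS = 246.49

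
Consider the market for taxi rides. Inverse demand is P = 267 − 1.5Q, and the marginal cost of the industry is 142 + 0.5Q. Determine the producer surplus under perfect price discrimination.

A perfectly discriminating monopolist sells every unit with P(Q) ≥ MC(Q), so output equals the competitive quantity Q = 62.5. Each buyer pays their reservation price, so CS = 0 and the firm captures all surplus.
PS = ½·(267 − 142)·62.5 = 3906.25.

PS = 3906.25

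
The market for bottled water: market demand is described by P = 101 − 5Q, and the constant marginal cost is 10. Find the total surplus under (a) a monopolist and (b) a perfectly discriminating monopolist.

Monopoly: TS = 621.075; Perfect PD: TS = 828.1

Monopoly sets MR = MC: 101 − 10Q = 10 ⇒ Q = 9.1, P = 101 − 5·9.1 = 55.5.
CS = ½·(101 − 55.5)·9.1 = 207.025; PS = (55.5 − 10)·9.1 = 414.05; TS = 621.075.
A perfectly discriminating monopolist sells every unit with P(Q) ≥ MC(Q), so output equals the competitive quantity Q = 18.2. Each buyer pays their reservation price, so CS = 0 and the firm captures all surplus.
TS = 828.1 (equal to competitive TS).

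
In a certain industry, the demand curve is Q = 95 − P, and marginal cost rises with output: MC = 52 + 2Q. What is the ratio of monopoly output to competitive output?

Inverting demand: P = 95 − Q.
The monopolist equates marginal revenue to marginal cost: 95 − 2Q = 52 + 2Q, so Q = 10.75. From demand, P = 84.25.
Under competition P = MC: 95 − Q = 52 + 2Q ⇒ Q = 43/3, P = 242/3.
Ratio Q_m/Q_c = 10.75/(43/3) = 0.75.

Q_m/Q_c = 0.75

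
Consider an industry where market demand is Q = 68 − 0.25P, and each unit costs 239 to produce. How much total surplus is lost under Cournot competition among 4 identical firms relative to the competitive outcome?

Inverting demand: P = 272 − 4Q.
Perfect competition: P = MC = 239, so 272 − 4Q = 239 and Q = 8.25.
Cournot with 4 identical firms: the symmetric best-response condition is 272 − 20q = 239. Each firm produces q = 1.65, total output Q = 6.6, price P = 245.6.
DWL is the triangle between Q = 6.6 and Q = 8.25: ½·(8.25 − 6.6)·(245.6 − 239) = 5.445.

DWL = 5.445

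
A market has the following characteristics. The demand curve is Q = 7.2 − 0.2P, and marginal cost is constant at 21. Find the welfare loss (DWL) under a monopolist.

DWL = 5.625

Inverting demand: P = 36 − 5Q.
Under competition P = MC = 21, so Q = (36 − 21)/5 = 3.
Monopoly sets MR = MC: 36 − 10Q = 21 ⇒ Q = 1.5, P = 36 − 5·1.5 = 28.5.
DWL is the triangle between Q = 1.5 and Q = 3: ½·(3 − 1.5)·(28.5 − 21) = 5.625.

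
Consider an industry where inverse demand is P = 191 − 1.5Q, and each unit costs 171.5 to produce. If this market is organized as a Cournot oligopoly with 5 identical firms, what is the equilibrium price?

In a 5-firm Cournot equilibrium, symmetry and the first-order condition give q = (191 − 171.5)/(9) = 13/6. So Q = 65/6 and P = 174.75.

P = 174.75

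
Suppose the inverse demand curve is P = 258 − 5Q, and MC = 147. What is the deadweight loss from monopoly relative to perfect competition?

Under competition P = MC = 147, so Q = (258 − 147)/5 = 22.2.
Monopoly sets MR = MC: 258 − 10Q = 147 ⇒ Q = 11.1, P = 258 − 5·11.1 = 202.5.
DWL is the triangle between Q = 11.1 and Q = 22.2: ½·(22.2 − 11.1)·(202.5 − 147) = 308.025.

DWL = 308.025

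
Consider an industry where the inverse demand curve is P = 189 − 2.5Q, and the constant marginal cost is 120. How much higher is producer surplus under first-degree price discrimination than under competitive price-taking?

PS rises by 952.2

Under competition P = MC = 120, so Q = (189 − 120)/2.5 = 27.6.
PS = (120 − 120)·27.6 = 0.
With perfect price discrimination, output is the efficient level Q = 27.6 (where demand meets MC), but every buyer pays their willingness to pay: CS = 0 and PS = total surplus.
PS = ½·(189 − 120)·27.6 = 952.2.
Change in producer surplus: 952.2 − 0 = 952.2.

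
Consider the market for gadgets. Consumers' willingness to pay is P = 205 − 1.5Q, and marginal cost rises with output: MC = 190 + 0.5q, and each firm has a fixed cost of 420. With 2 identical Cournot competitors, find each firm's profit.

π_i = −404.25

In a 2-firm Cournot equilibrium, symmetry and the first-order condition give q = (205 − 190)/(5) = 3. So Q = 6 and P = 196.
Each firm's profit = 196·3 − (190·3 + ½·0.5·3²) − 420 = −404.25.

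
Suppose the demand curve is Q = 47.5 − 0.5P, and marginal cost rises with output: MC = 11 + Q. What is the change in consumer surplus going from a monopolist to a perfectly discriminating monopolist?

CS falls by 282.24

Inverting demand: P = 95 − 2Q.
Monopoly sets MR = MC: 95 − 4Q = 11 + Q ⇒ Q = 16.8, P = 95 − 2·16.8 = 61.4.
CS = ½·(95 − 61.4)·16.8 = 282.24.
Under first-degree price discrimination the firm charges each unit its demand price and produces up to where P = MC, i.e. Q = 28. Consumer surplus is zero; producer surplus equals total surplus.
CS = 0.
Change in consumer surplus: 0 − 282.24 = −282.24.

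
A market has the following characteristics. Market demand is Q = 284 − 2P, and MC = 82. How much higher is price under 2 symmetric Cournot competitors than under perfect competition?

Inverting demand: P = 142 − 0.5Q.
Under competition P = MC = 82, so Q = (142 − 82)/0.5 = 120.
Cournot with 2 identical firms: the symmetric best-response condition is 142 − 1.5q = 82. Each firm produces q = 40, total output Q = 80, price P = 102.
Change in price: 102 − 82 = 20.

P rises by 20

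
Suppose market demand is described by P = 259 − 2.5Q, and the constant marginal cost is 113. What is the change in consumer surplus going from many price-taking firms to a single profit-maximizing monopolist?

CS falls by 3197.4

Under competition P = MC = 113, so Q = (259 − 113)/2.5 = 58.4.
CS = ½·(259 − 113)·58.4 = 4263.2.
Monopoly sets MR = MC: 259 − 5Q = 113 ⇒ Q = 29.2, P = 259 − 2.5·29.2 = 186.
CS = ½·(259 − 186)·29.2 = 1065.8.
Change in consumer surplus: 1065.8 − 4263.2 = −3197.4.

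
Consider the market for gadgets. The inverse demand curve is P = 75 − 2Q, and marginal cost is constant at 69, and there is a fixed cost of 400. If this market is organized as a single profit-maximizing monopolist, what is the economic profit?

Profit = −395.5

Monopoly sets MR = MC: 75 − 4Q = 69 ⇒ Q = 1.5, P = 75 − 2·1.5 = 72.
Profit = (72 − 69)·1.5 − 400 = −395.5.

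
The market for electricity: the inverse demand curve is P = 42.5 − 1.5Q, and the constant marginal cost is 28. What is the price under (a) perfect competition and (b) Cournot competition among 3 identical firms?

Competition: P = 28; Cournot: P = 31.625

Competitive firms price at marginal cost: P = 28, giving Q = 29/3.
Cournot with 3 identical firms: the symmetric best-response condition is 42.5 − 6q = 28. Each firm produces q = 29/12, total output Q = 7.25, price P = 31.625.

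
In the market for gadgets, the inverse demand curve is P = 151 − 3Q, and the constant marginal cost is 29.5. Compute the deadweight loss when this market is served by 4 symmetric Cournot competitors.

DWL = 98.415

Under competition P = MC = 29.5, so Q = (151 − 29.5)/3 = 40.5.
Cournot with 4 identical firms: the symmetric best-response condition is 151 − 15q = 29.5. Each firm produces q = 8.1, total output Q = 32.4, price P = 53.8.
DWL is the triangle between Q = 32.4 and Q = 40.5: ½·(40.5 − 32.4)·(53.8 − 29.5) = 98.415.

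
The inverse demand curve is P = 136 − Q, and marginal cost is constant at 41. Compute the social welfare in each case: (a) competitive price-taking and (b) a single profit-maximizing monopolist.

Competition: TS = 4512.5; Monopoly: TS = 3384.375

Competitive firms price at marginal cost: P = 41, giving Q = 95.
CS = ½·(136 − 41)·95 = 4512.5; PS = (41 − 41)·95 = 0; TS = 4512.5.
A monopolist chooses Q where MR = MC. MR = 136 − 2Q; setting this equal to 41 gives Q = 47.5 and P = 88.5.
CS = ½·(136 − 88.5)·47.5 = 1128.125; PS = (88.5 − 41)·47.5 = 2256.25; TS = 3384.375.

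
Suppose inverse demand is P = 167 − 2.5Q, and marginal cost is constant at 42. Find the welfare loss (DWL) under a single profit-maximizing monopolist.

Perfect competition: P = MC = 42, so 167 − 2.5Q = 42 and Q = 50.
The monopolist equates marginal revenue to marginal cost: 167 − 5Q = 42, so Q = 25. From demand, P = 104.5.
DWL is the triangle between Q = 25 and Q = 50: ½·(50 − 25)·(104.5 − 42) = 781.25.

DWL = 781.25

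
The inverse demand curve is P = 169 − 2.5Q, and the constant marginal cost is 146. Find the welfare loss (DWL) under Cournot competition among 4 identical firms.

DWL = 4.232

Under competition P = MC = 146, so Q = (169 − 146)/2.5 = 9.2.
With 4 symmetric Cournot firms, each firm's FOC gives 169 − 12.5q = 146, so q = 1.84, Q = 4·1.84 = 7.36, and P = 150.6.
DWL is the triangle between Q = 7.36 and Q = 9.2: ½·(9.2 − 7.36)·(150.6 − 146) = 4.232.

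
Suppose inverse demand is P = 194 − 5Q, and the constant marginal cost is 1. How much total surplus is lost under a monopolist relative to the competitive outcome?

DWL = 931.225

Under competition P = MC = 1, so Q = (194 − 1)/5 = 38.6.
A monopolist chooses Q where MR = MC. MR = 194 − 10Q; setting this equal to 1 gives Q = 19.3 and P = 97.5.
DWL is the triangle between Q = 19.3 and Q = 38.6: ½·(38.6 − 19.3)·(97.5 − 1) = 931.225.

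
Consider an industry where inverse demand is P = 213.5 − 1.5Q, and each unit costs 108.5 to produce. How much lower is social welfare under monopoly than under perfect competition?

TS falls by 918.75

Under competition P = MC = 108.5, so Q = (213.5 − 108.5)/1.5 = 70.
CS = ½·(213.5 − 108.5)·70 = 3675; PS = (108.5 − 108.5)·70 = 0; TS = 3675.
Monopoly sets MR = MC: 213.5 − 3Q = 108.5 ⇒ Q = 35, P = 213.5 − 1.5·35 = 161.
CS = ½·(213.5 − 161)·35 = 918.75; PS = (161 − 108.5)·35 = 1837.5; TS = 2756.25.
Change in social welfare: 2756.25 − 3675 = −918.75.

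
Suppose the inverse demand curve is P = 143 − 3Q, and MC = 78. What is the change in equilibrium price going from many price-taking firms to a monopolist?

Under competition P = MC = 78, so Q = (143 − 78)/3 = 65/3.
A monopolist chooses Q where MR = MC. MR = 143 − 6Q; setting this equal to 78 gives Q = 65/6 and P = 110.5.
Change in equilibrium price: 110.5 − 78 = 32.5.

Equilibrium price rises by 32.5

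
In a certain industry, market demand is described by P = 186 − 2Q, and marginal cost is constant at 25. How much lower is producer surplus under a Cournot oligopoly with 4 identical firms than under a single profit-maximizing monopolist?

Producer surplus falls by 1166.445

The monopolist equates marginal revenue to marginal cost: 186 − 4Q = 25, so Q = 40.25. From demand, P = 105.5.
PS = (105.5 − 25)·40.25 = 3240.125.
Cournot with 4 identical firms: the symmetric best-response condition is 186 − 10q = 25. Each firm produces q = 16.1, total output Q = 64.4, price P = 57.2.
PS = (57.2 − 25)·64.4 = 2073.68.
Change in producer surplus: 2073.68 − 3240.125 = −1166.445.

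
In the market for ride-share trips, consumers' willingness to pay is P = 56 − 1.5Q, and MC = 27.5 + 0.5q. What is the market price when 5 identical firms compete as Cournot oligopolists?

P = 33.5

With 5 symmetric Cournot firms, each firm's FOC gives 56 − 9q = 27.5 + 0.5q, so q = 3, Q = 5·3 = 15, and P = 33.5.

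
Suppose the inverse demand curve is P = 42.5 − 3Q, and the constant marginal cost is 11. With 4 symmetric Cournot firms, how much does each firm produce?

q_i = 2.1

With 4 symmetric Cournot firms, each firm's FOC gives 42.5 − 15q = 11, so q = 2.1, Q = 4·2.1 = 8.4, and P = 17.3.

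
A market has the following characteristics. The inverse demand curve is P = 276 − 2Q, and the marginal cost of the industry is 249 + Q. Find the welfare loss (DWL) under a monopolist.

DWL = 19.44

Competitive equilibrium sets price equal to marginal cost: 276 − 2Q = 249 + Q, so Q = 9 and P = 258.
The monopolist equates marginal revenue to marginal cost: 276 − 4Q = 249 + Q, so Q = 5.4. From demand, P = 265.2.
CS = ½·(276 − 258)·9 = 81; PS = (258·9 − 249·9 − ½·1·9²) = 40.5; TS = 121.5.
CS = ½·(276 − 265.2)·5.4 = 29.16; PS = (265.2·5.4 − 249·5.4 − ½·1·5.4²) = 72.9; TS = 102.06.
DWL = 121.5 − 102.06 = 19.44.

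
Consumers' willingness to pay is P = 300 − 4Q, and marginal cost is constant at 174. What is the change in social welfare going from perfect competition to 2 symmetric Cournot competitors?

Social welfare falls by 220.5

Under competition P = MC = 174, so Q = (300 − 174)/4 = 31.5.
CS = ½·(300 − 174)·31.5 = 1984.5; PS = (174 − 174)·31.5 = 0; TS = 1984.5.
In a 2-firm Cournot equilibrium, symmetry and the first-order condition give q = (300 − 174)/(12) = 10.5. So Q = 21 and P = 216.
CS = ½·(300 − 216)·21 = 882; PS = (216 − 174)·21 = 882; TS = 1764.
Change in social welfare: 1764 − 1984.5 = −220.5.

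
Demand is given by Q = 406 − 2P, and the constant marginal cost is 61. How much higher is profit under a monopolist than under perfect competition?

Profit rises by 10082

Inverting demand: P = 203 − 0.5Q.
Competitive firms price at marginal cost: P = 61, giving Q = 284.
Profit = (61 − 61)·284 = 0.
The monopolist equates marginal revenue to marginal cost: 203 − Q = 61, so Q = 142. From demand, P = 132.
Profit = (132 − 61)·142 = 10082.
Change in profit: 10082 − 0 = 10082.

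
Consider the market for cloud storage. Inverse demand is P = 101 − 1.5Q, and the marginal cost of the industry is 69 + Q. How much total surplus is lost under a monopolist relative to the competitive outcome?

Competitive equilibrium sets price equal to marginal cost: 101 − 1.5Q = 69 + Q, so Q = 12.8 and P = 81.8.
A monopolist chooses Q where MR = MC. MR = 101 − 3Q; setting this equal to 69 + Q gives Q = 8 and P = 89.
CS = ½·(101 − 81.8)·12.8 = 122.88; PS = (81.8·12.8 − 69·12.8 − ½·1·12.8²) = 81.92; TS = 204.8.
CS = ½·(101 − 89)·8 = 48; PS = (89·8 − 69·8 − ½·1·8²) = 128; TS = 176.
DWL = 204.8 − 176 = 28.8.

DWL = 28.8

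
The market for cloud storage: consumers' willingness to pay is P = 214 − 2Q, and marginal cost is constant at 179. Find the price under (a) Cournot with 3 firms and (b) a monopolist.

Cournot: P = 187.75; Monopoly: P = 196.5

Cournot with 3 identical firms: the symmetric best-response condition is 214 − 8q = 179. Each firm produces q = 4.375, total output Q = 13.125, price P = 187.75.
A monopolist chooses Q where MR = MC. MR = 214 − 4Q; setting this equal to 179 gives Q = 8.75 and P = 196.5.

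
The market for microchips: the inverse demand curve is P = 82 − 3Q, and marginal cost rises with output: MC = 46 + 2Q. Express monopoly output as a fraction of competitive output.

The monopolist equates marginal revenue to marginal cost: 82 − 6Q = 46 + 2Q, so Q = 4.5. From demand, P = 68.5.
Competitive equilibrium sets price equal to marginal cost: 82 − 3Q = 46 + 2Q, so Q = 7.2 and P = 60.4.
Ratio Q_m/Q_c = 4.5/7.2 = 0.625.

Q_m/Q_c = 0.625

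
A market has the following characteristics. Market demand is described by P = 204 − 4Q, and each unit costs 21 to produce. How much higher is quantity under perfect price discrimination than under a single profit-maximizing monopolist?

Quantity rises by 22.875

Monopoly sets MR = MC: 204 − 8Q = 21 ⇒ Q = 22.875, P = 204 − 4·22.875 = 112.5.
Under first-degree price discrimination the firm charges each unit its demand price and produces up to where P = MC, i.e. Q = 45.75. Consumer surplus is zero; producer surplus equals total surplus.
Change in quantity: 45.75 − 22.875 = 22.875.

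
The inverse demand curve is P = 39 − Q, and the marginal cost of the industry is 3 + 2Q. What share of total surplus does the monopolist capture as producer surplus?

Monopoly sets MR = MC: 39 − 2Q = 3 + 2Q ⇒ Q = 9, P = 39 − 9 = 30.
CS = ½·(39 − 30)·9 = 40.5.
PS = P·Q − VC(Q) = 30·9 − (3·9 + ½·2·9²) = 162.
Share captured = PS/TS = 162/202.5 = 0.8.

PS/TS = 0.8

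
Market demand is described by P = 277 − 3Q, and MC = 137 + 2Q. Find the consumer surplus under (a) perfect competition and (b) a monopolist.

Competition: CS = 1176; Monopoly: CS = 459.375

Competitive equilibrium sets price equal to marginal cost: 277 − 3Q = 137 + 2Q, so Q = 28 and P = 193.
CS = ½·(277 − 193)·28 = 1176.
The monopolist equates marginal revenue to marginal cost: 277 − 6Q = 137 + 2Q, so Q = 17.5. From demand, P = 224.5.
CS = ½·(277 − 224.5)·17.5 = 459.375.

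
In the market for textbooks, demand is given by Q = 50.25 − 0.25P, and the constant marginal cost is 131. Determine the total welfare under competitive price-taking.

TS = 612.5

Inverting demand: P = 201 − 4Q.
Competitive firms price at marginal cost: P = 131, giving Q = 17.5.
CS = ½·(201 − 131)·17.5 = 612.5; PS = (131 − 131)·17.5 = 0; TS = 612.5.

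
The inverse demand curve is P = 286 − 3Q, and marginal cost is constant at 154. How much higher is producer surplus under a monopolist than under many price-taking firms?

Under competition P = MC = 154, so Q = (286 − 154)/3 = 44.
PS = (154 − 154)·44 = 0.
The monopolist equates marginal revenue to marginal cost: 286 − 6Q = 154, so Q = 22. From demand, P = 220.
PS = (220 − 154)·22 = 1452.
Change in producer surplus: 1452 − 0 = 1452.

Producer surplus rises by 1452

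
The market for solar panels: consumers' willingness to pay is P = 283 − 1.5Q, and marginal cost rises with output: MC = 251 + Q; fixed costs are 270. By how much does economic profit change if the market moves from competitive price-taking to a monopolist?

π rises by 46.08

Under competition P = MC: 283 − 1.5Q = 251 + Q ⇒ Q = 12.8, P = 263.8.
Profit = 263.8·12.8 − (251·12.8 + ½·1·12.8²) − 270 = −188.08.
A monopolist chooses Q where MR = MC. MR = 283 − 3Q; setting this equal to 251 + Q gives Q = 8 and P = 271.
Profit = 271·8 − (251·8 + ½·1·8²) − 270 = −142.
Change in economic profit: −142 − −188.08 = 46.08.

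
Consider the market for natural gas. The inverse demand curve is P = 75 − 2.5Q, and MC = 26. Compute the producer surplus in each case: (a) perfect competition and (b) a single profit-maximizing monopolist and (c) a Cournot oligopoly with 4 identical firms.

Competitive firms price at marginal cost: P = 26, giving Q = 19.6.
PS = (26 − 26)·19.6 = 0.
The monopolist equates marginal revenue to marginal cost: 75 − 5Q = 26, so Q = 9.8. From demand, P = 50.5.
PS = (50.5 − 26)·9.8 = 240.1.
Cournot with 4 identical firms: the symmetric best-response condition is 75 − 12.5q = 26. Each firm produces q = 3.92, total output Q = 15.68, price P = 35.8.
PS = (35.8 − 26)·15.68 = 153.664.

Competition: PS = 0; Monopoly: PS = 240.1; Cournot: PS = 153.664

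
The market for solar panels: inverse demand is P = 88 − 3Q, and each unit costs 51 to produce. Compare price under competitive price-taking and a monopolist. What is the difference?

Under competition P = MC = 51, so Q = (88 − 51)/3 = 37/3.
The monopolist equates marginal revenue to marginal cost: 88 − 6Q = 51, so Q = 37/6. From demand, P = 69.5.
Change in price: 69.5 − 51 = 18.5.

P rises by 18.5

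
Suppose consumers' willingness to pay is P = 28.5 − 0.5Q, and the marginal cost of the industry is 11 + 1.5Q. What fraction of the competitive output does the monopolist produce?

Q_m/Q_c = 0.8

The monopolist equates marginal revenue to marginal cost: 28.5 − Q = 11 + 1.5Q, so Q = 7. From demand, P = 25.
Competitive equilibrium sets price equal to marginal cost: 28.5 − 0.5Q = 11 + 1.5Q, so Q = 8.75 and P = 24.125.
Ratio Q_m/Q_c = 7/8.75 = 0.8.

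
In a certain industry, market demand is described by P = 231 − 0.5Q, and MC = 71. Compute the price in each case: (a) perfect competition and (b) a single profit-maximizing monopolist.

Competition: P = 71; Monopoly: P = 151

Competitive firms price at marginal cost: P = 71, giving Q = 320.
A monopolist chooses Q where MR = MC. MR = 231 − Q; setting this equal to 71 gives Q = 160 and P = 151.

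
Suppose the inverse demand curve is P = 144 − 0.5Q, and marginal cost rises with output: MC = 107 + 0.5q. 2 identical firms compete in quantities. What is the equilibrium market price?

P = 125.5

With 2 symmetric Cournot firms, each firm's FOC gives 144 − 1.5q = 107 + 0.5q, so q = 18.5, Q = 2·18.5 = 37, and P = 125.5.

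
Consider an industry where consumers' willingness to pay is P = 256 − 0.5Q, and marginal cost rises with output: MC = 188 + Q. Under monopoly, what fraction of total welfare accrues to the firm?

PS/TS = 0.8

A monopolist chooses Q where MR = MC. MR = 256 − Q; setting this equal to 188 + Q gives Q = 34 and P = 239.
CS = ½·(256 − 239)·34 = 289.
PS = P·Q − VC(Q) = 239·34 − (188·34 + ½·1·34²) = 1156.
Share captured = PS/TS = 1156/1445 = 0.8.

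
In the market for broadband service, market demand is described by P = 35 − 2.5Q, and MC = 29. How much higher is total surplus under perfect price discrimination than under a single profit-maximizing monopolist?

Monopoly sets MR = MC: 35 − 5Q = 29 ⇒ Q = 1.2, P = 35 − 2.5·1.2 = 32.
CS = ½·(35 − 32)·1.2 = 1.8; PS = (32 − 29)·1.2 = 3.6; TS = 5.4.
A perfectly discriminating monopolist sells every unit with P(Q) ≥ MC(Q), so output equals the competitive quantity Q = 2.4. Each buyer pays their reservation price, so CS = 0 and the firm captures all surplus.
TS = 7.2 (equal to competitive TS).
Change in total surplus: 7.2 − 5.4 = 1.8.

TS rises by 1.8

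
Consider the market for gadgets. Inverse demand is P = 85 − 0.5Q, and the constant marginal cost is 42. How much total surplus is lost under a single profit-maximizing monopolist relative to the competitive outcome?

DWL = 462.25

Perfect competition: P = MC = 42, so 85 − 0.5Q = 42 and Q = 86.
A monopolist chooses Q where MR = MC. MR = 85 − Q; setting this equal to 42 gives Q = 43 and P = 63.5.
DWL is the triangle between Q = 43 and Q = 86: ½·(86 − 43)·(63.5 − 42) = 462.25.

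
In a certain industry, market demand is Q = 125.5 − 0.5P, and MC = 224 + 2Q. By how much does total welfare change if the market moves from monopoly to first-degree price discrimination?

Inverting demand: P = 251 − 2Q.
A monopolist chooses Q where MR = MC. MR = 251 − 4Q; setting this equal to 224 + 2Q gives Q = 4.5 and P = 242.
CS = ½·(251 − 242)·4.5 = 20.25; PS = (242·4.5 − 224·4.5 − ½·2·4.5²) = 60.75; TS = 81.
With perfect price discrimination, output is the efficient level Q = 6.75 (where demand meets MC), but every buyer pays their willingness to pay: CS = 0 and PS = total surplus.
TS = 91.125 (equal to competitive TS).
Change in total welfare: 91.125 − 81 = 10.125.

TS rises by 10.125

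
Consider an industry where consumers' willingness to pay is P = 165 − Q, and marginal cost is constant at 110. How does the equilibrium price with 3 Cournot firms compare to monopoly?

With 3 symmetric Cournot firms, each firm's FOC gives 165 − 4q = 110, so q = 13.75, Q = 3·13.75 = 41.25, and P = 123.75.
The monopolist equates marginal revenue to marginal cost: 165 − 2Q = 110, so Q = 27.5. From demand, P = 137.5.

Cournot: P = 123.75; Monopoly: P = 137.5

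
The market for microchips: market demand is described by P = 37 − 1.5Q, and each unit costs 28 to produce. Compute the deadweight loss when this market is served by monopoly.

DWL = 6.75

Competitive firms price at marginal cost: P = 28, giving Q = 6.
The monopolist equates marginal revenue to marginal cost: 37 − 3Q = 28, so Q = 3. From demand, P = 32.5.
DWL is the triangle between Q = 3 and Q = 6: ½·(6 − 3)·(32.5 − 28) = 6.75.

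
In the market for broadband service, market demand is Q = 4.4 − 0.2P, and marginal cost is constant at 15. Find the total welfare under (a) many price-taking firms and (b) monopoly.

Competition: TS = 4.9; Monopoly: TS = 3.675

Inverting demand: P = 22 − 5Q.
Under competition P = MC = 15, so Q = (22 − 15)/5 = 1.4.
CS = ½·(22 − 15)·1.4 = 4.9; PS = (15 − 15)·1.4 = 0; TS = 4.9.
The monopolist equates marginal revenue to marginal cost: 22 − 10Q = 15, so Q = 0.7. From demand, P = 18.5.
CS = ½·(22 − 18.5)·0.7 = 1.225; PS = (18.5 − 15)·0.7 = 2.45; TS = 3.675.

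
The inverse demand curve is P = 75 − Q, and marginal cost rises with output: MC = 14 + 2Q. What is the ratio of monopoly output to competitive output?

A monopolist chooses Q where MR = MC. MR = 75 − 2Q; setting this equal to 14 + 2Q gives Q = 15.25 and P = 59.75.
Under competition P = MC: 75 − Q = 14 + 2Q ⇒ Q = 61/3, P = 164/3.
Ratio Q_m/Q_c = 15.25/(61/3) = 0.75.

Q_m/Q_c = 0.75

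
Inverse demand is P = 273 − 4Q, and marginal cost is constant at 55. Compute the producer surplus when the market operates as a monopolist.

PS = 2970.25

A monopolist chooses Q where MR = MC. MR = 273 − 8Q; setting this equal to 55 gives Q = 27.25 and P = 164.
PS = (164 − 55)·27.25 = 2970.25.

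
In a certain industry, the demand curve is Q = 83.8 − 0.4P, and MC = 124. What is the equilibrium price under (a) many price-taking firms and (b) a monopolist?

Inverting demand: P = 209.5 − 2.5Q.
Perfect competition: P = MC = 124, so 209.5 − 2.5Q = 124 and Q = 34.2.
The monopolist equates marginal revenue to marginal cost: 209.5 − 5Q = 124, so Q = 17.1. From demand, P = 166.75.

Competition: P = 124; Monopoly: P = 166.75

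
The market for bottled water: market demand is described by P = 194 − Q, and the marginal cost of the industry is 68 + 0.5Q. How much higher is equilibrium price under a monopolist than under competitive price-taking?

Under competition P = MC: 194 − Q = 68 + 0.5Q ⇒ Q = 84, P = 110.
A monopolist chooses Q where MR = MC. MR = 194 − 2Q; setting this equal to 68 + 0.5Q gives Q = 50.4 and P = 143.6.
Change in equilibrium price: 143.6 − 110 = 33.6.

Equilibrium price rises by 33.6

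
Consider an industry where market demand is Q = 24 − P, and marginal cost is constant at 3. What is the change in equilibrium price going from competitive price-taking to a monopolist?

Inverting demand: P = 24 − Q.
Under competition P = MC = 3, so Q = (24 − 3)/1 = 21.
A monopolist chooses Q where MR = MC. MR = 24 − 2Q; setting this equal to 3 gives Q = 10.5 and P = 13.5.
Change in equilibrium price: 13.5 − 3 = 10.5.

P rises by 10.5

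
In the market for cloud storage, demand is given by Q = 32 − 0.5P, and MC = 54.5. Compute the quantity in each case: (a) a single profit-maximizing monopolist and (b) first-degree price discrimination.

Inverting demand: P = 64 − 2Q.
The monopolist equates marginal revenue to marginal cost: 64 − 4Q = 54.5, so Q = 2.375. From demand, P = 59.25.
A perfectly discriminating monopolist sells every unit with P(Q) ≥ MC(Q), so output equals the competitive quantity Q = 4.75. Each buyer pays their reservation price, so CS = 0 and the firm captures all surplus.

Monopoly: Q = 2.375; Perfect PD: Q = 4.75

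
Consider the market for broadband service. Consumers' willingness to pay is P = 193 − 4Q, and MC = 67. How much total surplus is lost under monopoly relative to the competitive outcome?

Under competition P = MC = 67, so Q = (193 − 67)/4 = 31.5.
Monopoly sets MR = MC: 193 − 8Q = 67 ⇒ Q = 15.75, P = 193 − 4·15.75 = 130.
DWL is the triangle between Q = 15.75 and Q = 31.5: ½·(31.5 − 15.75)·(130 − 67) = 496.125.

DWL = 496.125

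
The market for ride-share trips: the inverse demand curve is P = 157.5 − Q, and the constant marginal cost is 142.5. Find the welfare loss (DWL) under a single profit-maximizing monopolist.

DWL = 28.125

Under competition P = MC = 142.5, so Q = (157.5 − 142.5)/1 = 15.
The monopolist equates marginal revenue to marginal cost: 157.5 − 2Q = 142.5, so Q = 7.5. From demand, P = 150.
DWL is the triangle between Q = 7.5 and Q = 15: ½·(15 − 7.5)·(150 − 142.5) = 28.125.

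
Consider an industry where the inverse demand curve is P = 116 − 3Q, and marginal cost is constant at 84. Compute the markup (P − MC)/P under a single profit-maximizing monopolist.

The monopolist equates marginal revenue to marginal cost: 116 − 6Q = 84, so Q = 16/3. From demand, P = 100.
Lerner index = (P − MC)/P = (100 − 84)/100 = 0.16.

Lerner index = 0.16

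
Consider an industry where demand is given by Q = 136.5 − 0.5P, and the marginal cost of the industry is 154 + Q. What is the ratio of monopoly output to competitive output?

Inverting demand: P = 273 − 2Q.
A monopolist chooses Q where MR = MC. MR = 273 − 4Q; setting this equal to 154 + Q gives Q = 23.8 and P = 225.4.
Competitive equilibrium sets price equal to marginal cost: 273 − 2Q = 154 + Q, so Q = 119/3 and P = 581/3.
Ratio Q_m/Q_c = 23.8/(119/3) = 0.6.

Q_m/Q_c = 0.6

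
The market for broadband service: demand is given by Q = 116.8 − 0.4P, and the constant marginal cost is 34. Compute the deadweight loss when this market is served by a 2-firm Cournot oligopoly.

DWL = 1479.2

Inverting demand: P = 292 − 2.5Q.
Perfect competition: P = MC = 34, so 292 − 2.5Q = 34 and Q = 103.2.
With 2 symmetric Cournot firms, each firm's FOC gives 292 − 7.5q = 34, so q = 34.4, Q = 2·34.4 = 68.8, and P = 120.
DWL is the triangle between Q = 68.8 and Q = 103.2: ½·(103.2 − 68.8)·(120 − 34) = 1479.2.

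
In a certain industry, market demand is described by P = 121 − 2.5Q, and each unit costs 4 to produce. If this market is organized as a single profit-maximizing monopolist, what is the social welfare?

TS = 2053.35

A monopolist chooses Q where MR = MC. MR = 121 − 5Q; setting this equal to 4 gives Q = 23.4 and P = 62.5.
CS = ½·(121 − 62.5)·23.4 = 684.45; PS = (62.5 − 4)·23.4 = 1368.9; TS = 2053.35.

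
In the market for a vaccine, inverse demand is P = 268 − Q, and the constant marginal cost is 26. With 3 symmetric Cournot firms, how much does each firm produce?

In a 3-firm Cournot equilibrium, symmetry and the first-order condition give q = (268 − 26)/(4) = 60.5. So Q = 181.5 and P = 86.5.

q_i = 60.5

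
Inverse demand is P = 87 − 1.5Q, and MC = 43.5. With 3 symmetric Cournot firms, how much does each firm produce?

q_i = 7.25

With 3 symmetric Cournot firms, each firm's FOC gives 87 − 6q = 43.5, so q = 7.25, Q = 3·7.25 = 21.75, and P = 54.375.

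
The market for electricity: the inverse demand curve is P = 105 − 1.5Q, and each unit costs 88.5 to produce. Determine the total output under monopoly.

Monopoly sets MR = MC: 105 − 3Q = 88.5 ⇒ Q = 5.5, P = 105 − 1.5·5.5 = 96.75.

Q = 5.5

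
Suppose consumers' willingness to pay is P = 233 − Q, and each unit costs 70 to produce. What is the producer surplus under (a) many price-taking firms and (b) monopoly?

Competition: PS = 0; Monopoly: PS = 6642.25

Competitive firms price at marginal cost: P = 70, giving Q = 163.
PS = (70 − 70)·163 = 0.
A monopolist chooses Q where MR = MC. MR = 233 − 2Q; setting this equal to 70 gives Q = 81.5 and P = 151.5.
PS = (151.5 − 70)·81.5 = 6642.25.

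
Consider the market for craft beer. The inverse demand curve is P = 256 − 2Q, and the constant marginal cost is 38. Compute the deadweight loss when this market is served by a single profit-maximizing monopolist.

DWL = 2970.25

Perfect competition: P = MC = 38, so 256 − 2Q = 38 and Q = 109.
The monopolist equates marginal revenue to marginal cost: 256 − 4Q = 38, so Q = 54.5. From demand, P = 147.
DWL is the triangle between Q = 54.5 and Q = 109: ½·(109 − 54.5)·(147 − 38) = 2970.25.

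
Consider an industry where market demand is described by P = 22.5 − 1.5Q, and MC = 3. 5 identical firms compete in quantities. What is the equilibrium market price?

P = 6.25

In a 5-firm Cournot equilibrium, symmetry and the first-order condition give q = (22.5 − 3)/(9) = 13/6. So Q = 65/6 and P = 6.25.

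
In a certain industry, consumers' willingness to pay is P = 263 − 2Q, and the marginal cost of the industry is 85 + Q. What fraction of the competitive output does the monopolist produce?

A monopolist chooses Q where MR = MC. MR = 263 − 4Q; setting this equal to 85 + Q gives Q = 35.6 and P = 191.8.
Competitive equilibrium sets price equal to marginal cost: 263 − 2Q = 85 + Q, so Q = 178/3 and P = 433/3.
Ratio Q_m/Q_c = 35.6/(178/3) = 0.6.

Q_m/Q_c = 0.6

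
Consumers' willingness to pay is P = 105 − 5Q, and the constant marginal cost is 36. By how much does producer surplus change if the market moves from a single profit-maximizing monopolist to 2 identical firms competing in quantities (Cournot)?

A monopolist chooses Q where MR = MC. MR = 105 − 10Q; setting this equal to 36 gives Q = 6.9 and P = 70.5.
PS = (70.5 − 36)·6.9 = 238.05.
In a 2-firm Cournot equilibrium, symmetry and the first-order condition give q = (105 − 36)/(15) = 4.6. So Q = 9.2 and P = 59.
PS = (59 − 36)·9.2 = 211.6.
Change in producer surplus: 211.6 − 238.05 = −26.45.

Producer surplus falls by 26.45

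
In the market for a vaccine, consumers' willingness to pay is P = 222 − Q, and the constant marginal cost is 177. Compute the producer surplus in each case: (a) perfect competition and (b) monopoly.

Competitive firms price at marginal cost: P = 177, giving Q = 45.
PS = (177 − 177)·45 = 0.
A monopolist chooses Q where MR = MC. MR = 222 − 2Q; setting this equal to 177 gives Q = 22.5 and P = 199.5.
PS = (199.5 − 177)·22.5 = 506.25.

Competition: PS = 0; Monopoly: PS = 506.25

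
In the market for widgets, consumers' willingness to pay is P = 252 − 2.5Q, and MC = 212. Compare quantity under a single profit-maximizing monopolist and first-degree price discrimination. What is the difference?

Q rises by 8

A monopolist chooses Q where MR = MC. MR = 252 − 5Q; setting this equal to 212 gives Q = 8 and P = 232.
A perfectly discriminating monopolist sells every unit with P(Q) ≥ MC(Q), so output equals the competitive quantity Q = 16. Each buyer pays their reservation price, so CS = 0 and the firm captures all surplus.
Change in quantity: 16 − 8 = 8.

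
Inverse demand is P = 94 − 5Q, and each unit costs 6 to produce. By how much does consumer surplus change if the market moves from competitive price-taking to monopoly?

Perfect competition: P = MC = 6, so 94 − 5Q = 6 and Q = 17.6.
CS = ½·(94 − 6)·17.6 = 774.4.
A monopolist chooses Q where MR = MC. MR = 94 − 10Q; setting this equal to 6 gives Q = 8.8 and P = 50.
CS = ½·(94 − 50)·8.8 = 193.6.
Change in consumer surplus: 193.6 − 774.4 = −580.8.

Consumer surplus falls by 580.8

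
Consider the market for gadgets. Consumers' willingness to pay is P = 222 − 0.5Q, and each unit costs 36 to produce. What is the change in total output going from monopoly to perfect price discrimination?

The monopolist equates marginal revenue to marginal cost: 222 − Q = 36, so Q = 186. From demand, P = 129.
With perfect price discrimination, output is the efficient level Q = 372 (where demand meets MC), but every buyer pays their willingness to pay: CS = 0 and PS = total surplus.
Change in total output: 372 − 186 = 186.

Q rises by 186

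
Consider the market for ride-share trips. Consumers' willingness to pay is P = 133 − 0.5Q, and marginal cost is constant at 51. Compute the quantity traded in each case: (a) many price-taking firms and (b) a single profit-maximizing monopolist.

Competition: Q = 164; Monopoly: Q = 82

Under competition P = MC = 51, so Q = (133 − 51)/0.5 = 164.
A monopolist chooses Q where MR = MC. MR = 133 − Q; setting this equal to 51 gives Q = 82 and P = 92.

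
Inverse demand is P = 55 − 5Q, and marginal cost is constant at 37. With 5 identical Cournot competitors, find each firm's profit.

π_i = 1.8

In a 5-firm Cournot equilibrium, symmetry and the first-order condition give q = (55 − 37)/(30) = 0.6. So Q = 3 and P = 40.
Each firm's profit = (40 − 37)·0.6 = 1.8.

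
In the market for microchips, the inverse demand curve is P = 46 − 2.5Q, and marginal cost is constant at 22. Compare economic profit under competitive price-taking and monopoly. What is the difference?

Perfect competition: P = MC = 22, so 46 − 2.5Q = 22 and Q = 9.6.
Profit = (22 − 22)·9.6 = 0.
Monopoly sets MR = MC: 46 − 5Q = 22 ⇒ Q = 4.8, P = 46 − 2.5·4.8 = 34.
Profit = (34 − 22)·4.8 = 57.6.
Change in economic profit: 57.6 − 0 = 57.6.

Economic profit rises by 57.6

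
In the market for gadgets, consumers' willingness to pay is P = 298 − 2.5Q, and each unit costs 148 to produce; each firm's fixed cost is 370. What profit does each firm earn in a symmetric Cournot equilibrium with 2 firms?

π_i = 630

With 2 symmetric Cournot firms, each firm's FOC gives 298 − 7.5q = 148, so q = 20, Q = 2·20 = 40, and P = 198.
Each firm's profit = (198 − 148)·20 − 370 = 630.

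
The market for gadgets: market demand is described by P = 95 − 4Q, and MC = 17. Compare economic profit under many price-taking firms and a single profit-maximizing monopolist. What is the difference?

π rises by 380.25

Perfect competition: P = MC = 17, so 95 − 4Q = 17 and Q = 19.5.
Profit = (17 − 17)·19.5 = 0.
Monopoly sets MR = MC: 95 − 8Q = 17 ⇒ Q = 9.75, P = 95 − 4·9.75 = 56.
Profit = (56 − 17)·9.75 = 380.25.
Change in economic profit: 380.25 − 0 = 380.25.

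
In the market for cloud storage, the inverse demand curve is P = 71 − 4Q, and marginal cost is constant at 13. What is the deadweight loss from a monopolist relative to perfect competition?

DWL = 105.125

Under competition P = MC = 13, so Q = (71 − 13)/4 = 14.5.
Monopoly sets MR = MC: 71 − 8Q = 13 ⇒ Q = 7.25, P = 71 − 4·7.25 = 42.
DWL is the triangle between Q = 7.25 and Q = 14.5: ½·(14.5 − 7.25)·(42 − 13) = 105.125.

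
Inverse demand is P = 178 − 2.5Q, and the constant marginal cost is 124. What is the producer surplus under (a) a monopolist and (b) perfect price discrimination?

A monopolist chooses Q where MR = MC. MR = 178 − 5Q; setting this equal to 124 gives Q = 10.8 and P = 151.
PS = (151 − 124)·10.8 = 291.6.
A perfectly discriminating monopolist sells every unit with P(Q) ≥ MC(Q), so output equals the competitive quantity Q = 21.6. Each buyer pays their reservation price, so CS = 0 and the firm captures all surplus.
PS = ½·(178 − 124)·21.6 = 583.2.

Monopoly: PS = 291.6; Perfect PD: PS = 583.2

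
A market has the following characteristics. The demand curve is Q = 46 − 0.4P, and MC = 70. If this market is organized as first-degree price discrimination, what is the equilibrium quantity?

Q = 18

Inverting demand: P = 115 − 2.5Q.
Under first-degree price discrimination the firm charges each unit its demand price and produces up to where P = MC, i.e. Q = 18. Consumer surplus is zero; producer surplus equals total surplus.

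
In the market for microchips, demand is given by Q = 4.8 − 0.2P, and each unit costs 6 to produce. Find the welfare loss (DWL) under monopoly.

Inverting demand: P = 24 − 5Q.
Under competition P = MC = 6, so Q = (24 − 6)/5 = 3.6.
Monopoly sets MR = MC: 24 − 10Q = 6 ⇒ Q = 1.8, P = 24 − 5·1.8 = 15.
DWL is the triangle between Q = 1.8 and Q = 3.6: ½·(3.6 − 1.8)·(15 − 6) = 8.1.

DWL = 8.1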